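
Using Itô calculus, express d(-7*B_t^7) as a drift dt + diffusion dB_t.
d(-7*B_t^7) = (-147*B_t^5) dt + (-49*B_t^6) dB_t

Itô's formula for f(B_t) gives d f(B_t) = f'(B_t) dB_t + (1/2) f''(B_t) dt. Compute derivatives of f(x) = -7*x^7:
  f'(x)  = -49*x^6
  f''(x) = -294*x^5
Substitute x = B_t and multiply the f'' term by 1/2:
  drift     = (1/2) * (-294*x^5) evaluated at B_t = -147*B_t^5
  diffusion = (-49*x^6) evaluated at B_t = -49*B_t^6
Therefore d(-7*B_t^7) = (-147*B_t^5) dt + (-49*B_t^6) dB_t.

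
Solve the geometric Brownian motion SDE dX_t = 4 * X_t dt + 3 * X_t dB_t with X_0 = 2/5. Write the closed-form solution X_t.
X_t = 2/5 * exp((-1/2) * t + (3) * B_t)

For GBM dX = mu X dt + sigma X dB with X_0 = x_0, apply Itô to Y = log X: dY = (mu - sigma^2/2) dt + sigma dB, so Y_t = log(x_0) + (mu - sigma^2/2) t + sigma B_t and hence X_t = x_0 * exp((mu - sigma^2/2) t + sigma B_t).
With mu = 4, sigma = 3, x_0 = 2/5, this gives:
  X_t = 2/5 * exp((-1/2) * t + (3) * B_t).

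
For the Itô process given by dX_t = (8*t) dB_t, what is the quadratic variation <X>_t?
<X>_t = 64*t^3/3

For an Itô process dX_t = a(t) dt + b(t) dB_t, the quadratic variation is <X>_t = int_0^t b(s)^2 ds (the drift term does not contribute). Here b(s) = 8*s, so
  b(s)^2 = 64*s^2.
Integrating from 0 to t:
  <X>_t = int_0^t (64*s^2) ds = 64*t^3/3.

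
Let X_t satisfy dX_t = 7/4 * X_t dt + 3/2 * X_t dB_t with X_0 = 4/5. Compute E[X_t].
E[X_t] = 4*exp(7*t/4)/5

For GBM dX = mu X dt + sigma X dB with X_0 = x_0, apply Itô to Y = log X: dY = (mu - sigma^2/2) dt + sigma dB, so Y_t = log(x_0) + (mu - sigma^2/2) t + sigma B_t and hence X_t = x_0 * exp((mu - sigma^2/2) t + sigma B_t).
With mu = 7/4, sigma = 3/2, x_0 = 4/5, this gives:
  X_t = 4/5 * exp((5/8) * t + (3/2) * B_t).
Since sigma*B_t ~ Normal(0, sigma^2 t), E[exp(sigma*B_t)] = exp(sigma^2 t / 2); so E[X_t] = x_0 * exp((mu - sigma^2/2) t) * exp(sigma^2 t / 2) = x_0 * exp(mu t) = 4*exp(7*t/4)/5.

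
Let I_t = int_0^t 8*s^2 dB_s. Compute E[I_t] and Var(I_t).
E[I_t] = 0; Var(I_t) = 64*t^5/5

The Itô integral of a deterministic integrand f(s) has mean 0 because each increment f(s) * (B_{s+ds} - B_s) has mean 0. By the Itô isometry:
  Var( int_0^t f(s) dB_s ) = E[ (int_0^t f(s) dB_s)^2 ] = int_0^t f(s)^2 ds.
Here f(s) = 8*s^2, so f(s)^2 = 64*s^4. Integrate:
  int_0^t (64*s^4) ds = 64*t^5/5.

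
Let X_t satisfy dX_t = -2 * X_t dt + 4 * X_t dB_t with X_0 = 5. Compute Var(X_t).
Var(X_t) = (25*exp(16*t) - 25)*exp(-4*t)

For GBM dX = mu X dt + sigma X dB with X_0 = x_0, apply Itô to Y = log X: dY = (mu - sigma^2/2) dt + sigma dB, so Y_t = log(x_0) + (mu - sigma^2/2) t + sigma B_t and hence X_t = x_0 * exp((mu - sigma^2/2) t + sigma B_t).
With mu = -2, sigma = 4, x_0 = 5, this gives:
  X_t = 5 * exp((-10) * t + (4) * B_t).
Since sigma*B_t ~ Normal(0, sigma^2 t), E[exp(sigma*B_t)] = exp(sigma^2 t / 2); so E[X_t] = x_0 * exp((mu - sigma^2/2) t) * exp(sigma^2 t / 2) = x_0 * exp(mu t) = 5*exp(-2*t).
Var(X_t) = E[X_t^2] - (E[X_t])^2 = x_0^2 * exp(2 mu t) * (exp(sigma^2 t) - 1) = (25*exp(16*t) - 25)*exp(-4*t).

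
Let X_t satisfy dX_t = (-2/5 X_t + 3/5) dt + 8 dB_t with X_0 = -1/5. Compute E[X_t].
E[X_t] = 3/2 - 17*exp(-2*t/5)/10

Taking expectations and using E[dB_t] = 0, the mean m(t) = E[X_t] satisfies the ODE m'(t) = a m(t) + b with m(0) = x_0. With a = -2/5, b = 3/5, x_0 = -1/5, the solution is
  m(t) = x_0 * exp(a t) + (b/a) * (exp(a t) - 1)
       = (-1/5) * exp((-2/5) t) + ((3/5)/(-2/5)) * (exp((-2/5) t) - 1)
       = 3/2 - 17*exp(-2*t/5)/10.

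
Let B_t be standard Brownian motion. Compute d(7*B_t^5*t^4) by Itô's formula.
d(7*B_t^5*t^4) = (B_t^3*t^3*(28*B_t^2 + 70*t)) dt + (35*B_t^4*t^4) dB_t

Itô's formula for f(t, x): d f(t, B_t) = (f_t + (1/2) f_xx) dt + f_x dB_t. Compute partials of f(t, x) = 7*t^4*x^5:
  f_t(t,x)  = 28*t^3*x^5
  f_x(t,x)  = 35*t^4*x^4
  f_xx(t,x) = 140*t^4*x^3
Assemble drift = f_t + (1/2) f_xx = t^3*x^3*(70*t + 28*x^2) and diffusion = f_x = 35*t^4*x^4. Substituting x = B_t:
  d(7*B_t^5*t^4) = (B_t^3*t^3*(28*B_t^2 + 70*t)) dt + (35*B_t^4*t^4) dB_t.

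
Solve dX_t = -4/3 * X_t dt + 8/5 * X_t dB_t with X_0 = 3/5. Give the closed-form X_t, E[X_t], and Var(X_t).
X_t = 3/5 * exp((-196/75) t + (8/5) B_t); E[X_t] = 3*exp(-4*t/3)/5; Var(X_t) = (9*exp(64*t/25) - 9)*exp(-8*t/3)/25

For GBM dX = mu X dt + sigma X dB with X_0 = x_0, apply Itô to Y = log X: dY = (mu - sigma^2/2) dt + sigma dB, so Y_t = log(x_0) + (mu - sigma^2/2) t + sigma B_t and hence X_t = x_0 * exp((mu - sigma^2/2) t + sigma B_t).
With mu = -4/3, sigma = 8/5, x_0 = 3/5, this gives:
  X_t = 3/5 * exp((-196/75) * t + (8/5) * B_t).
Since sigma*B_t ~ Normal(0, sigma^2 t), E[exp(sigma*B_t)] = exp(sigma^2 t / 2); so E[X_t] = x_0 * exp((mu - sigma^2/2) t) * exp(sigma^2 t / 2) = x_0 * exp(mu t) = 3*exp(-4*t/3)/5.
Var(X_t) = E[X_t^2] - (E[X_t])^2 = x_0^2 * exp(2 mu t) * (exp(sigma^2 t) - 1) = (9*exp(64*t/25) - 9)*exp(-8*t/3)/25.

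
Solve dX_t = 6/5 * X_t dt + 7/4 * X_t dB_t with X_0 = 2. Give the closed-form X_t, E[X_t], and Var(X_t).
X_t = 2 * exp((-53/160) t + (7/4) B_t); E[X_t] = 2*exp(6*t/5); Var(X_t) = 4*(exp(49*t/16) - 1)*exp(12*t/5)

For GBM dX = mu X dt + sigma X dB with X_0 = x_0, apply Itô to Y = log X: dY = (mu - sigma^2/2) dt + sigma dB, so Y_t = log(x_0) + (mu - sigma^2/2) t + sigma B_t and hence X_t = x_0 * exp((mu - sigma^2/2) t + sigma B_t).
With mu = 6/5, sigma = 7/4, x_0 = 2, this gives:
  X_t = 2 * exp((-53/160) * t + (7/4) * B_t).
Since sigma*B_t ~ Normal(0, sigma^2 t), E[exp(sigma*B_t)] = exp(sigma^2 t / 2); so E[X_t] = x_0 * exp((mu - sigma^2/2) t) * exp(sigma^2 t / 2) = x_0 * exp(mu t) = 2*exp(6*t/5).
Var(X_t) = E[X_t^2] - (E[X_t])^2 = x_0^2 * exp(2 mu t) * (exp(sigma^2 t) - 1) = 4*(exp(49*t/16) - 1)*exp(12*t/5).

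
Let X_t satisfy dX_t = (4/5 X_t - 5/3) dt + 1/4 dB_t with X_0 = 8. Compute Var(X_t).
Var(X_t) = 5*exp(8*t/5)/128 - 5/128

The variance V(t) = Var(X_t) satisfies V'(t) = 2 a V(t) + c^2 with V(0) = 0 (drift coefficient is linear in X, diffusion is constant). With a = 4/5, c = 1/4, the solution is
  V(t) = (c^2 / (2 a)) * (exp(2 a t) - 1)
       = ((1/4)^2 / (2*(4/5))) * (exp((8/5) t) - 1)
       = 5*exp(8*t/5)/128 - 5/128.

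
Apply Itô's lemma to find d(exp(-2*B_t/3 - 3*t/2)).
d(exp(-2*B_t/3 - 3*t/2)) = (-23*exp(-2*B_t/3 - 3*t/2)/18) dt + (-2*exp(-2*B_t/3 - 3*t/2)/3) dB_t

Itô's formula for f(t, x): d f(t, B_t) = (f_t + (1/2) f_xx) dt + f_x dB_t. Compute partials of f(t, x) = exp(-3*t/2 - 2*x/3):
  f_t(t,x)  = -3*exp(-3*t/2 - 2*x/3)/2
  f_x(t,x)  = -2*exp(-3*t/2 - 2*x/3)/3
  f_xx(t,x) = 4*exp(-3*t/2 - 2*x/3)/9
Assemble drift = f_t + (1/2) f_xx = -23*exp(-3*t/2 - 2*x/3)/18 and diffusion = f_x = -2*exp(-3*t/2 - 2*x/3)/3. Substituting x = B_t:
  d(exp(-2*B_t/3 - 3*t/2)) = (-23*exp(-2*B_t/3 - 3*t/2)/18) dt + (-2*exp(-2*B_t/3 - 3*t/2)/3) dB_t.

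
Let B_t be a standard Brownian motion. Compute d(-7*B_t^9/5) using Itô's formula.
d(-7*B_t^9/5) = (-252*B_t^7/5) dt + (-63*B_t^8/5) dB_t

Itô's formula for f(B_t) gives d f(B_t) = f'(B_t) dB_t + (1/2) f''(B_t) dt. Compute derivatives of f(x) = -7*x^9/5:
  f'(x)  = -63*x^8/5
  f''(x) = -504*x^7/5
Substitute x = B_t and multiply the f'' term by 1/2:
  drift     = (1/2) * (-504*x^7/5) evaluated at B_t = -252*B_t^7/5
  diffusion = (-63*x^8/5) evaluated at B_t = -63*B_t^8/5
Therefore d(-7*B_t^9/5) = (-252*B_t^7/5) dt + (-63*B_t^8/5) dB_t.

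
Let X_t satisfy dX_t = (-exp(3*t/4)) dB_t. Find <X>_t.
<X>_t = 2*exp(3*t/2)/3 - 2/3

For an Itô process dX_t = a(t) dt + b(t) dB_t, the quadratic variation is <X>_t = int_0^t b(s)^2 ds (the drift term does not contribute). Here b(s) = -exp(3*s/4), so
  b(s)^2 = exp(3*s/2).
Integrating from 0 to t:
  <X>_t = int_0^t (exp(3*s/2)) ds = 2*exp(3*t/2)/3 - 2/3.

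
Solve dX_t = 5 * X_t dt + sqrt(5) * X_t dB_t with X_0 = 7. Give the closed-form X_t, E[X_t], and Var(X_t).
X_t = 7 * exp((5/2) t + (sqrt(5)) B_t); E[X_t] = 7*exp(5*t); Var(X_t) = 49*(exp(5*t) - 1)*exp(10*t)

For GBM dX = mu X dt + sigma X dB with X_0 = x_0, apply Itô to Y = log X: dY = (mu - sigma^2/2) dt + sigma dB, so Y_t = log(x_0) + (mu - sigma^2/2) t + sigma B_t and hence X_t = x_0 * exp((mu - sigma^2/2) t + sigma B_t).
With mu = 5, sigma = sqrt(5), x_0 = 7, this gives:
  X_t = 7 * exp((5/2) * t + (sqrt(5)) * B_t).
Since sigma*B_t ~ Normal(0, sigma^2 t), E[exp(sigma*B_t)] = exp(sigma^2 t / 2); so E[X_t] = x_0 * exp((mu - sigma^2/2) t) * exp(sigma^2 t / 2) = x_0 * exp(mu t) = 7*exp(5*t).
Var(X_t) = E[X_t^2] - (E[X_t])^2 = x_0^2 * exp(2 mu t) * (exp(sigma^2 t) - 1) = 49*(exp(5*t) - 1)*exp(10*t).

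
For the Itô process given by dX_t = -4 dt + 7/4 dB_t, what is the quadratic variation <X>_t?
<X>_t = 49*t/16

For an Itô process dX_t = a(t) dt + b(t) dB_t, the quadratic variation is <X>_t = int_0^t b(s)^2 ds (the drift term does not contribute). Here b(s) = 7/4, so
  b(s)^2 = 49/16.
Integrating from 0 to t:
  <X>_t = int_0^t (49/16) ds = 49*t/16.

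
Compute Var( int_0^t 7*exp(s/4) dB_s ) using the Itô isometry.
Var = 98*exp(t/2) - 98

The Itô integral of a deterministic integrand f(s) has mean 0 because each increment f(s) * (B_{s+ds} - B_s) has mean 0. By the Itô isometry:
  Var( int_0^t f(s) dB_s ) = E[ (int_0^t f(s) dB_s)^2 ] = int_0^t f(s)^2 ds.
Here f(s) = 7*exp(s/4), so f(s)^2 = 49*exp(s/2). Integrate:
  int_0^t (49*exp(s/2)) ds = 98*exp(t/2) - 98.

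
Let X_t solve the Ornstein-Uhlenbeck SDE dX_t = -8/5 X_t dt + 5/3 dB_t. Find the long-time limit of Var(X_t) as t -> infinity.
lim Var(X_t) = 125/144

The OU SDE dX = -theta X dt + sigma dB admits the integrating factor exp(theta t): d(exp(theta t) X_t) = sigma exp(theta t) dB_t. Integrating from 0 to t gives X_t = x_0 * exp(-theta t) + sigma * int_0^t exp(-theta (t-s)) dB_s for any initial x_0. The Itô integral has variance (by the Itô isometry) sigma^2 * int_0^t exp(-2 theta (t - s)) ds = sigma^2 * (1 - exp(-2 theta t)) / (2 theta), independent of x_0.
With theta = 8/5, sigma = 5/3:
  Var(X_t) = (5/3)^2 * (1 - exp(-2*8/5 t)) / (2 * 8/5) = 125/144 - 125*exp(-16*t/5)/144.
As t -> infinity, exp(-2*8/5 t) -> 0, so the stationary variance is sigma^2 / (2 theta) = 125/144.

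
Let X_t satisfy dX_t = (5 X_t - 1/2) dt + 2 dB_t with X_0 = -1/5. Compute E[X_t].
E[X_t] = 1/10 - 3*exp(5*t)/10

Taking expectations and using E[dB_t] = 0, the mean m(t) = E[X_t] satisfies the ODE m'(t) = a m(t) + b with m(0) = x_0. With a = 5, b = -1/2, x_0 = -1/5, the solution is
  m(t) = x_0 * exp(a t) + (b/a) * (exp(a t) - 1)
       = (-1/5) * exp(5 t) + ((-1/2)/5) * (exp(5 t) - 1)
       = 1/10 - 3*exp(5*t)/10.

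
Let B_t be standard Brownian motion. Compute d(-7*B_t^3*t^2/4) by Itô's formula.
d(-7*B_t^3*t^2/4) = (7*B_t*t*(-2*B_t^2 - 3*t)/4) dt + (-21*B_t^2*t^2/4) dB_t

Itô's formula for f(t, x): d f(t, B_t) = (f_t + (1/2) f_xx) dt + f_x dB_t. Compute partials of f(t, x) = -7*t^2*x^3/4:
  f_t(t,x)  = -7*t*x^3/2
  f_x(t,x)  = -21*t^2*x^2/4
  f_xx(t,x) = -21*t^2*x/2
Assemble drift = f_t + (1/2) f_xx = 7*t*x*(-3*t - 2*x^2)/4 and diffusion = f_x = -21*t^2*x^2/4. Substituting x = B_t:
  d(-7*B_t^3*t^2/4) = (7*B_t*t*(-2*B_t^2 - 3*t)/4) dt + (-21*B_t^2*t^2/4) dB_t.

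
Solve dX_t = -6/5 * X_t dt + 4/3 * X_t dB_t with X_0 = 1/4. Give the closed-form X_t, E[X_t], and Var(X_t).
X_t = 1/4 * exp((-94/45) t + (4/3) B_t); E[X_t] = exp(-6*t/5)/4; Var(X_t) = (exp(16*t/9) - 1)*exp(-12*t/5)/16

For GBM dX = mu X dt + sigma X dB with X_0 = x_0, apply Itô to Y = log X: dY = (mu - sigma^2/2) dt + sigma dB, so Y_t = log(x_0) + (mu - sigma^2/2) t + sigma B_t and hence X_t = x_0 * exp((mu - sigma^2/2) t + sigma B_t).
With mu = -6/5, sigma = 4/3, x_0 = 1/4, this gives:
  X_t = 1/4 * exp((-94/45) * t + (4/3) * B_t).
Since sigma*B_t ~ Normal(0, sigma^2 t), E[exp(sigma*B_t)] = exp(sigma^2 t / 2); so E[X_t] = x_0 * exp((mu - sigma^2/2) t) * exp(sigma^2 t / 2) = x_0 * exp(mu t) = exp(-6*t/5)/4.
Var(X_t) = E[X_t^2] - (E[X_t])^2 = x_0^2 * exp(2 mu t) * (exp(sigma^2 t) - 1) = (exp(16*t/9) - 1)*exp(-12*t/5)/16.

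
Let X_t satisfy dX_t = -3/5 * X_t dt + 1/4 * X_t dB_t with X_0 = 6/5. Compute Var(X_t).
Var(X_t) = (36*exp(t/16) - 36)*exp(-6*t/5)/25

For GBM dX = mu X dt + sigma X dB with X_0 = x_0, apply Itô to Y = log X: dY = (mu - sigma^2/2) dt + sigma dB, so Y_t = log(x_0) + (mu - sigma^2/2) t + sigma B_t and hence X_t = x_0 * exp((mu - sigma^2/2) t + sigma B_t).
With mu = -3/5, sigma = 1/4, x_0 = 6/5, this gives:
  X_t = 6/5 * exp((-101/160) * t + (1/4) * B_t).
Since sigma*B_t ~ Normal(0, sigma^2 t), E[exp(sigma*B_t)] = exp(sigma^2 t / 2); so E[X_t] = x_0 * exp((mu - sigma^2/2) t) * exp(sigma^2 t / 2) = x_0 * exp(mu t) = 6*exp(-3*t/5)/5.
Var(X_t) = E[X_t^2] - (E[X_t])^2 = x_0^2 * exp(2 mu t) * (exp(sigma^2 t) - 1) = (36*exp(t/16) - 36)*exp(-6*t/5)/25.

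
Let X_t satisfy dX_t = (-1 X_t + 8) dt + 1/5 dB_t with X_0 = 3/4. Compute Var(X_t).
Var(X_t) = 1/50 - exp(-2*t)/50

The variance V(t) = Var(X_t) satisfies V'(t) = 2 a V(t) + c^2 with V(0) = 0 (drift coefficient is linear in X, diffusion is constant). With a = -1, c = 1/5, the solution is
  V(t) = (c^2 / (2 a)) * (exp(2 a t) - 1)
       = ((1/5)^2 / (2*(-1))) * (exp((-2) t) - 1)
       = 1/50 - exp(-2*t)/50.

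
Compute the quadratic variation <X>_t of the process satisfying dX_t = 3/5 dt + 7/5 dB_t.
<X>_t = 49*t/25

For an Itô process dX_t = a(t) dt + b(t) dB_t, the quadratic variation is <X>_t = int_0^t b(s)^2 ds (the drift term does not contribute). Here b(s) = 7/5, so
  b(s)^2 = 49/25.
Integrating from 0 to t:
  <X>_t = int_0^t (49/25) ds = 49*t/25.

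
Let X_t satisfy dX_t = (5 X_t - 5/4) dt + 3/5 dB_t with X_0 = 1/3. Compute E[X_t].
E[X_t] = exp(5*t)/12 + 1/4

Taking expectations and using E[dB_t] = 0, the mean m(t) = E[X_t] satisfies the ODE m'(t) = a m(t) + b with m(0) = x_0. With a = 5, b = -5/4, x_0 = 1/3, the solution is
  m(t) = x_0 * exp(a t) + (b/a) * (exp(a t) - 1)
       = (1/3) * exp(5 t) + ((-5/4)/5) * (exp(5 t) - 1)
       = exp(5*t)/12 + 1/4.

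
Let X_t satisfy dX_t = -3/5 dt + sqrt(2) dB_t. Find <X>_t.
<X>_t = 2*t

For an Itô process dX_t = a(t) dt + b(t) dB_t, the quadratic variation is <X>_t = int_0^t b(s)^2 ds (the drift term does not contribute). Here b(s) = sqrt(2), so
  b(s)^2 = 2.
Integrating from 0 to t:
  <X>_t = int_0^t (2) ds = 2*t.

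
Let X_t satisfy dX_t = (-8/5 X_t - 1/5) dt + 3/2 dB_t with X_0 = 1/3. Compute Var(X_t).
Var(X_t) = 45/64 - 45*exp(-16*t/5)/64

The variance V(t) = Var(X_t) satisfies V'(t) = 2 a V(t) + c^2 with V(0) = 0 (drift coefficient is linear in X, diffusion is constant). With a = -8/5, c = 3/2, the solution is
  V(t) = (c^2 / (2 a)) * (exp(2 a t) - 1)
       = ((3/2)^2 / (2*(-8/5))) * (exp((-16/5) t) - 1)
       = 45/64 - 45*exp(-16*t/5)/64.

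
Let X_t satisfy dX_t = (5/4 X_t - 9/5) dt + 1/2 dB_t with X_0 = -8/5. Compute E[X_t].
E[X_t] = 36/25 - 76*exp(5*t/4)/25

Taking expectations and using E[dB_t] = 0, the mean m(t) = E[X_t] satisfies the ODE m'(t) = a m(t) + b with m(0) = x_0. With a = 5/4, b = -9/5, x_0 = -8/5, the solution is
  m(t) = x_0 * exp(a t) + (b/a) * (exp(a t) - 1)
       = (-8/5) * exp((5/4) t) + ((-9/5)/(5/4)) * (exp((5/4) t) - 1)
       = 36/25 - 76*exp(5*t/4)/25.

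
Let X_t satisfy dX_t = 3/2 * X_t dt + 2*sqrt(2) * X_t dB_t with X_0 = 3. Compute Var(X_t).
Var(X_t) = 9*(exp(8*t) - 1)*exp(3*t)

For GBM dX = mu X dt + sigma X dB with X_0 = x_0, apply Itô to Y = log X: dY = (mu - sigma^2/2) dt + sigma dB, so Y_t = log(x_0) + (mu - sigma^2/2) t + sigma B_t and hence X_t = x_0 * exp((mu - sigma^2/2) t + sigma B_t).
With mu = 3/2, sigma = 2*sqrt(2), x_0 = 3, this gives:
  X_t = 3 * exp((-5/2) * t + (2*sqrt(2)) * B_t).
Since sigma*B_t ~ Normal(0, sigma^2 t), E[exp(sigma*B_t)] = exp(sigma^2 t / 2); so E[X_t] = x_0 * exp((mu - sigma^2/2) t) * exp(sigma^2 t / 2) = x_0 * exp(mu t) = 3*exp(3*t/2).
Var(X_t) = E[X_t^2] - (E[X_t])^2 = x_0^2 * exp(2 mu t) * (exp(sigma^2 t) - 1) = 9*(exp(8*t) - 1)*exp(3*t).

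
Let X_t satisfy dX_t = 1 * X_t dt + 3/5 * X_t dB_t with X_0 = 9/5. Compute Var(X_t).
Var(X_t) = 81*(exp(9*t/25) - 1)*exp(2*t)/25

For GBM dX = mu X dt + sigma X dB with X_0 = x_0, apply Itô to Y = log X: dY = (mu - sigma^2/2) dt + sigma dB, so Y_t = log(x_0) + (mu - sigma^2/2) t + sigma B_t and hence X_t = x_0 * exp((mu - sigma^2/2) t + sigma B_t).
With mu = 1, sigma = 3/5, x_0 = 9/5, this gives:
  X_t = 9/5 * exp((41/50) * t + (3/5) * B_t).
Since sigma*B_t ~ Normal(0, sigma^2 t), E[exp(sigma*B_t)] = exp(sigma^2 t / 2); so E[X_t] = x_0 * exp((mu - sigma^2/2) t) * exp(sigma^2 t / 2) = x_0 * exp(mu t) = 9*exp(t)/5.
Var(X_t) = E[X_t^2] - (E[X_t])^2 = x_0^2 * exp(2 mu t) * (exp(sigma^2 t) - 1) = 81*(exp(9*t/25) - 1)*exp(2*t)/25.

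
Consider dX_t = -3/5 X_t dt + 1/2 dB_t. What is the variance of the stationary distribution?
lim Var(X_t) = 5/24

The OU SDE dX = -theta X dt + sigma dB admits the integrating factor exp(theta t): d(exp(theta t) X_t) = sigma exp(theta t) dB_t. Integrating from 0 to t gives X_t = x_0 * exp(-theta t) + sigma * int_0^t exp(-theta (t-s)) dB_s for any initial x_0. The Itô integral has variance (by the Itô isometry) sigma^2 * int_0^t exp(-2 theta (t - s)) ds = sigma^2 * (1 - exp(-2 theta t)) / (2 theta), independent of x_0.
With theta = 3/5, sigma = 1/2:
  Var(X_t) = (1/2)^2 * (1 - exp(-2*3/5 t)) / (2 * 3/5) = 5/24 - 5*exp(-6*t/5)/24.
As t -> infinity, exp(-2*3/5 t) -> 0, so the stationary variance is sigma^2 / (2 theta) = 5/24.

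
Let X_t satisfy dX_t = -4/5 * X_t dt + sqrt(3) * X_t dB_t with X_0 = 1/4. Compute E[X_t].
E[X_t] = exp(-4*t/5)/4

For GBM dX = mu X dt + sigma X dB with X_0 = x_0, apply Itô to Y = log X: dY = (mu - sigma^2/2) dt + sigma dB, so Y_t = log(x_0) + (mu - sigma^2/2) t + sigma B_t and hence X_t = x_0 * exp((mu - sigma^2/2) t + sigma B_t).
With mu = -4/5, sigma = sqrt(3), x_0 = 1/4, this gives:
  X_t = 1/4 * exp((-23/10) * t + (sqrt(3)) * B_t).
Since sigma*B_t ~ Normal(0, sigma^2 t), E[exp(sigma*B_t)] = exp(sigma^2 t / 2); so E[X_t] = x_0 * exp((mu - sigma^2/2) t) * exp(sigma^2 t / 2) = x_0 * exp(mu t) = exp(-4*t/5)/4.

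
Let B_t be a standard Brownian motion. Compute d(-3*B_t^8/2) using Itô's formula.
d(-3*B_t^8/2) = (-42*B_t^6) dt + (-12*B_t^7) dB_t

Itô's formula for f(B_t) gives d f(B_t) = f'(B_t) dB_t + (1/2) f''(B_t) dt. Compute derivatives of f(x) = -3*x^8/2:
  f'(x)  = -12*x^7
  f''(x) = -84*x^6
Substitute x = B_t and multiply the f'' term by 1/2:
  drift     = (1/2) * (-84*x^6) evaluated at B_t = -42*B_t^6
  diffusion = (-12*x^7) evaluated at B_t = -12*B_t^7
Therefore d(-3*B_t^8/2) = (-42*B_t^6) dt + (-12*B_t^7) dB_t.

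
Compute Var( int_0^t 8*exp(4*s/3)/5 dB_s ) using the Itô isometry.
Var = 24*exp(8*t/3)/25 - 24/25

The Itô integral of a deterministic integrand f(s) has mean 0 because each increment f(s) * (B_{s+ds} - B_s) has mean 0. By the Itô isometry:
  Var( int_0^t f(s) dB_s ) = E[ (int_0^t f(s) dB_s)^2 ] = int_0^t f(s)^2 ds.
Here f(s) = 8*exp(4*s/3)/5, so f(s)^2 = 64*exp(8*s/3)/25. Integrate:
  int_0^t (64*exp(8*s/3)/25) ds = 24*exp(8*t/3)/25 - 24/25.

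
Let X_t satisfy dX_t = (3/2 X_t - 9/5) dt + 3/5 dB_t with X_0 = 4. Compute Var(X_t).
Var(X_t) = 3*exp(3*t)/25 - 3/25

The variance V(t) = Var(X_t) satisfies V'(t) = 2 a V(t) + c^2 with V(0) = 0 (drift coefficient is linear in X, diffusion is constant). With a = 3/2, c = 3/5, the solution is
  V(t) = (c^2 / (2 a)) * (exp(2 a t) - 1)
       = ((3/5)^2 / (2*(3/2))) * (exp(3 t) - 1)
       = 3*exp(3*t)/25 - 3/25.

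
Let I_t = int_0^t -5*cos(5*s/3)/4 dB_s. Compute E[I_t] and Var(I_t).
E[I_t] = 0; Var(I_t) = 25*t/32 + 15*sin(10*t/3)/64

The Itô integral of a deterministic integrand f(s) has mean 0 because each increment f(s) * (B_{s+ds} - B_s) has mean 0. By the Itô isometry:
  Var( int_0^t f(s) dB_s ) = E[ (int_0^t f(s) dB_s)^2 ] = int_0^t f(s)^2 ds.
Here f(s) = -5*cos(5*s/3)/4, so f(s)^2 = 25*cos(5*s/3)^2/16. Integrate:
  int_0^t (25*cos(5*s/3)^2/16) ds = 25*t/32 + 15*sin(10*t/3)/64.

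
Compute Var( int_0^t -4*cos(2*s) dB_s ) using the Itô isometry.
Var = 8*t + 2*sin(4*t)

The Itô integral of a deterministic integrand f(s) has mean 0 because each increment f(s) * (B_{s+ds} - B_s) has mean 0. By the Itô isometry:
  Var( int_0^t f(s) dB_s ) = E[ (int_0^t f(s) dB_s)^2 ] = int_0^t f(s)^2 ds.
Here f(s) = -4*cos(2*s), so f(s)^2 = 16*cos(2*s)^2. Integrate:
  int_0^t (16*cos(2*s)^2) ds = 8*t + 2*sin(4*t).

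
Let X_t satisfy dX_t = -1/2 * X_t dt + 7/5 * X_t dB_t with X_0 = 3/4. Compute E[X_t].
E[X_t] = 3*exp(-t/2)/4

For GBM dX = mu X dt + sigma X dB with X_0 = x_0, apply Itô to Y = log X: dY = (mu - sigma^2/2) dt + sigma dB, so Y_t = log(x_0) + (mu - sigma^2/2) t + sigma B_t and hence X_t = x_0 * exp((mu - sigma^2/2) t + sigma B_t).
With mu = -1/2, sigma = 7/5, x_0 = 3/4, this gives:
  X_t = 3/4 * exp((-37/25) * t + (7/5) * B_t).
Since sigma*B_t ~ Normal(0, sigma^2 t), E[exp(sigma*B_t)] = exp(sigma^2 t / 2); so E[X_t] = x_0 * exp((mu - sigma^2/2) t) * exp(sigma^2 t / 2) = x_0 * exp(mu t) = 3*exp(-t/2)/4.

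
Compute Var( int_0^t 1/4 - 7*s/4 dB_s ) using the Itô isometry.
Var = t*(49*t^2 - 21*t + 3)/48

The Itô integral of a deterministic integrand f(s) has mean 0 because each increment f(s) * (B_{s+ds} - B_s) has mean 0. By the Itô isometry:
  Var( int_0^t f(s) dB_s ) = E[ (int_0^t f(s) dB_s)^2 ] = int_0^t f(s)^2 ds.
Here f(s) = 1/4 - 7*s/4, so f(s)^2 = (7*s - 1)^2/16. Integrate:
  int_0^t ((7*s - 1)^2/16) ds = t*(49*t^2 - 21*t + 3)/48.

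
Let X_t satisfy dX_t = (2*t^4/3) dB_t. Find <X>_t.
<X>_t = 4*t^9/81

For an Itô process dX_t = a(t) dt + b(t) dB_t, the quadratic variation is <X>_t = int_0^t b(s)^2 ds (the drift term does not contribute). Here b(s) = 2*s^4/3, so
  b(s)^2 = 4*s^8/9.
Integrating from 0 to t:
  <X>_t = int_0^t (4*s^8/9) ds = 4*t^9/81.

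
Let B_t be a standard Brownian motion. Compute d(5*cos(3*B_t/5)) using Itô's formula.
d(5*cos(3*B_t/5)) = (-9*cos(3*B_t/5)/10) dt + (-3*sin(3*B_t/5)) dB_t

Itô's formula for f(B_t) gives d f(B_t) = f'(B_t) dB_t + (1/2) f''(B_t) dt. Compute derivatives of f(x) = 5*cos(3*x/5):
  f'(x)  = -3*sin(3*x/5)
  f''(x) = -9*cos(3*x/5)/5
Substitute x = B_t and multiply the f'' term by 1/2:
  drift     = (1/2) * (-9*cos(3*x/5)/5) evaluated at B_t = -9*cos(3*B_t/5)/10
  diffusion = (-3*sin(3*x/5)) evaluated at B_t = -3*sin(3*B_t/5)
Therefore d(5*cos(3*B_t/5)) = (-9*cos(3*B_t/5)/10) dt + (-3*sin(3*B_t/5)) dB_t.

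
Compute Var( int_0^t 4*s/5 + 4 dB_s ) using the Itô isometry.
Var = 16*t*(t^2 + 15*t + 75)/75

The Itô integral of a deterministic integrand f(s) has mean 0 because each increment f(s) * (B_{s+ds} - B_s) has mean 0. By the Itô isometry:
  Var( int_0^t f(s) dB_s ) = E[ (int_0^t f(s) dB_s)^2 ] = int_0^t f(s)^2 ds.
Here f(s) = 4*s/5 + 4, so f(s)^2 = 16*(s + 5)^2/25. Integrate:
  int_0^t (16*(s + 5)^2/25) ds = 16*t*(t^2 + 15*t + 75)/75.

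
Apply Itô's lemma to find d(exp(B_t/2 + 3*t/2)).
d(exp(B_t/2 + 3*t/2)) = (13*exp(B_t/2 + 3*t/2)/8) dt + (exp(B_t/2 + 3*t/2)/2) dB_t

Itô's formula for f(t, x): d f(t, B_t) = (f_t + (1/2) f_xx) dt + f_x dB_t. Compute partials of f(t, x) = exp(3*t/2 + x/2):
  f_t(t,x)  = 3*exp(3*t/2 + x/2)/2
  f_x(t,x)  = exp(3*t/2 + x/2)/2
  f_xx(t,x) = exp(3*t/2 + x/2)/4
Assemble drift = f_t + (1/2) f_xx = 13*exp(3*t/2 + x/2)/8 and diffusion = f_x = exp(3*t/2 + x/2)/2. Substituting x = B_t:
  d(exp(B_t/2 + 3*t/2)) = (13*exp(B_t/2 + 3*t/2)/8) dt + (exp(B_t/2 + 3*t/2)/2) dB_t.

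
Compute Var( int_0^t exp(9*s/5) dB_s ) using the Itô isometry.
Var = 5*exp(18*t/5)/18 - 5/18

The Itô integral of a deterministic integrand f(s) has mean 0 because each increment f(s) * (B_{s+ds} - B_s) has mean 0. By the Itô isometry:
  Var( int_0^t f(s) dB_s ) = E[ (int_0^t f(s) dB_s)^2 ] = int_0^t f(s)^2 ds.
Here f(s) = exp(9*s/5), so f(s)^2 = exp(18*s/5). Integrate:
  int_0^t (exp(18*s/5)) ds = 5*exp(18*t/5)/18 - 5/18.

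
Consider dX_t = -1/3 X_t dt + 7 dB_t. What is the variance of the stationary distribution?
lim Var(X_t) = 147/2

The OU SDE dX = -theta X dt + sigma dB admits the integrating factor exp(theta t): d(exp(theta t) X_t) = sigma exp(theta t) dB_t. Integrating from 0 to t gives X_t = x_0 * exp(-theta t) + sigma * int_0^t exp(-theta (t-s)) dB_s for any initial x_0. The Itô integral has variance (by the Itô isometry) sigma^2 * int_0^t exp(-2 theta (t - s)) ds = sigma^2 * (1 - exp(-2 theta t)) / (2 theta), independent of x_0.
With theta = 1/3, sigma = 7:
  Var(X_t) = (7)^2 * (1 - exp(-2*1/3 t)) / (2 * 1/3) = 147/2 - 147*exp(-2*t/3)/2.
As t -> infinity, exp(-2*1/3 t) -> 0, so the stationary variance is sigma^2 / (2 theta) = 147/2.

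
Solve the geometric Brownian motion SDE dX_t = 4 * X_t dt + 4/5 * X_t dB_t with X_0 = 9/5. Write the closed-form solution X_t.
X_t = 9/5 * exp((92/25) * t + (4/5) * B_t)

For GBM dX = mu X dt + sigma X dB with X_0 = x_0, apply Itô to Y = log X: dY = (mu - sigma^2/2) dt + sigma dB, so Y_t = log(x_0) + (mu - sigma^2/2) t + sigma B_t and hence X_t = x_0 * exp((mu - sigma^2/2) t + sigma B_t).
With mu = 4, sigma = 4/5, x_0 = 9/5, this gives:
  X_t = 9/5 * exp((92/25) * t + (4/5) * B_t).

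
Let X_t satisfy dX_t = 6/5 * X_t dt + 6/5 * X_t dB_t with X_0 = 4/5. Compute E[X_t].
E[X_t] = 4*exp(6*t/5)/5

For GBM dX = mu X dt + sigma X dB with X_0 = x_0, apply Itô to Y = log X: dY = (mu - sigma^2/2) dt + sigma dB, so Y_t = log(x_0) + (mu - sigma^2/2) t + sigma B_t and hence X_t = x_0 * exp((mu - sigma^2/2) t + sigma B_t).
With mu = 6/5, sigma = 6/5, x_0 = 4/5, this gives:
  X_t = 4/5 * exp((12/25) * t + (6/5) * B_t).
Since sigma*B_t ~ Normal(0, sigma^2 t), E[exp(sigma*B_t)] = exp(sigma^2 t / 2); so E[X_t] = x_0 * exp((mu - sigma^2/2) t) * exp(sigma^2 t / 2) = x_0 * exp(mu t) = 4*exp(6*t/5)/5.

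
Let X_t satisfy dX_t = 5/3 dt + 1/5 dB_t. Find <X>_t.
<X>_t = t/25

For an Itô process dX_t = a(t) dt + b(t) dB_t, the quadratic variation is <X>_t = int_0^t b(s)^2 ds (the drift term does not contribute). Here b(s) = 1/5, so
  b(s)^2 = 1/25.
Integrating from 0 to t:
  <X>_t = int_0^t (1/25) ds = t/25.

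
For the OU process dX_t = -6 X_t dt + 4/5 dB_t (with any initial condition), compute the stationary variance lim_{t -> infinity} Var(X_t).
lim Var(X_t) = 4/75

The OU SDE dX = -theta X dt + sigma dB admits the integrating factor exp(theta t): d(exp(theta t) X_t) = sigma exp(theta t) dB_t. Integrating from 0 to t gives X_t = x_0 * exp(-theta t) + sigma * int_0^t exp(-theta (t-s)) dB_s for any initial x_0. The Itô integral has variance (by the Itô isometry) sigma^2 * int_0^t exp(-2 theta (t - s)) ds = sigma^2 * (1 - exp(-2 theta t)) / (2 theta), independent of x_0.
With theta = 6, sigma = 4/5:
  Var(X_t) = (4/5)^2 * (1 - exp(-2*6 t)) / (2 * 6) = 4/75 - 4*exp(-12*t)/75.
As t -> infinity, exp(-2*6 t) -> 0, so the stationary variance is sigma^2 / (2 theta) = 4/75.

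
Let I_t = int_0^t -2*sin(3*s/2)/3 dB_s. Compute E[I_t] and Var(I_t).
E[I_t] = 0; Var(I_t) = 2*t/9 - 2*sin(3*t)/27

The Itô integral of a deterministic integrand f(s) has mean 0 because each increment f(s) * (B_{s+ds} - B_s) has mean 0. By the Itô isometry:
  Var( int_0^t f(s) dB_s ) = E[ (int_0^t f(s) dB_s)^2 ] = int_0^t f(s)^2 ds.
Here f(s) = -2*sin(3*s/2)/3, so f(s)^2 = 4*sin(3*s/2)^2/9. Integrate:
  int_0^t (4*sin(3*s/2)^2/9) ds = 2*t/9 - 2*sin(3*t)/27.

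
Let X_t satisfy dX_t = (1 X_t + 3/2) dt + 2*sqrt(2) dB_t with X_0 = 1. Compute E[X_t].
E[X_t] = 5*exp(t)/2 - 3/2

Taking expectations and using E[dB_t] = 0, the mean m(t) = E[X_t] satisfies the ODE m'(t) = a m(t) + b with m(0) = x_0. With a = 1, b = 3/2, x_0 = 1, the solution is
  m(t) = x_0 * exp(a t) + (b/a) * (exp(a t) - 1)
       = 1 * exp(1 t) + ((3/2)/1) * (exp(1 t) - 1)
       = 5*exp(t)/2 - 3/2.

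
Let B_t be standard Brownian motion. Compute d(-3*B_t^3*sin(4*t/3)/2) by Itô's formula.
d(-3*B_t^3*sin(4*t/3)/2) = (B_t*(-4*B_t^2*cos(4*t/3) - 9*sin(4*t/3))/2) dt + (-9*B_t^2*sin(4*t/3)/2) dB_t

Itô's formula for f(t, x): d f(t, B_t) = (f_t + (1/2) f_xx) dt + f_x dB_t. Compute partials of f(t, x) = -3*x^3*sin(4*t/3)/2:
  f_t(t,x)  = -2*x^3*cos(4*t/3)
  f_x(t,x)  = -9*x^2*sin(4*t/3)/2
  f_xx(t,x) = -9*x*sin(4*t/3)
Assemble drift = f_t + (1/2) f_xx = x*(-4*x^2*cos(4*t/3) - 9*sin(4*t/3))/2 and diffusion = f_x = -9*x^2*sin(4*t/3)/2. Substituting x = B_t:
  d(-3*B_t^3*sin(4*t/3)/2) = (B_t*(-4*B_t^2*cos(4*t/3) - 9*sin(4*t/3))/2) dt + (-9*B_t^2*sin(4*t/3)/2) dB_t.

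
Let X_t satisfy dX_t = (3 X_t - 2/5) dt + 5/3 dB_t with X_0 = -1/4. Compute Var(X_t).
Var(X_t) = 25*exp(6*t)/54 - 25/54

The variance V(t) = Var(X_t) satisfies V'(t) = 2 a V(t) + c^2 with V(0) = 0 (drift coefficient is linear in X, diffusion is constant). With a = 3, c = 5/3, the solution is
  V(t) = (c^2 / (2 a)) * (exp(2 a t) - 1)
       = ((5/3)^2 / (2*3)) * (exp(6 t) - 1)
       = 25*exp(6*t)/54 - 25/54.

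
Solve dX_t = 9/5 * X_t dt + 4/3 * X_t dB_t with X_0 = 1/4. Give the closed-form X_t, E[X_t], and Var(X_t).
X_t = 1/4 * exp((41/45) t + (4/3) B_t); E[X_t] = exp(9*t/5)/4; Var(X_t) = (exp(16*t/9) - 1)*exp(18*t/5)/16

For GBM dX = mu X dt + sigma X dB with X_0 = x_0, apply Itô to Y = log X: dY = (mu - sigma^2/2) dt + sigma dB, so Y_t = log(x_0) + (mu - sigma^2/2) t + sigma B_t and hence X_t = x_0 * exp((mu - sigma^2/2) t + sigma B_t).
With mu = 9/5, sigma = 4/3, x_0 = 1/4, this gives:
  X_t = 1/4 * exp((41/45) * t + (4/3) * B_t).
Since sigma*B_t ~ Normal(0, sigma^2 t), E[exp(sigma*B_t)] = exp(sigma^2 t / 2); so E[X_t] = x_0 * exp((mu - sigma^2/2) t) * exp(sigma^2 t / 2) = x_0 * exp(mu t) = exp(9*t/5)/4.
Var(X_t) = E[X_t^2] - (E[X_t])^2 = x_0^2 * exp(2 mu t) * (exp(sigma^2 t) - 1) = (exp(16*t/9) - 1)*exp(18*t/5)/16.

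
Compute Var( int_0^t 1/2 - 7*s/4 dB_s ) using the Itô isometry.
Var = t*(49*t^2 - 42*t + 12)/48

The Itô integral of a deterministic integrand f(s) has mean 0 because each increment f(s) * (B_{s+ds} - B_s) has mean 0. By the Itô isometry:
  Var( int_0^t f(s) dB_s ) = E[ (int_0^t f(s) dB_s)^2 ] = int_0^t f(s)^2 ds.
Here f(s) = 1/2 - 7*s/4, so f(s)^2 = (7*s - 2)^2/16. Integrate:
  int_0^t ((7*s - 2)^2/16) ds = t*(49*t^2 - 42*t + 12)/48.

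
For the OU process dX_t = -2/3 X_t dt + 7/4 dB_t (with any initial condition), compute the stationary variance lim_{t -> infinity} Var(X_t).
lim Var(X_t) = 147/64

The OU SDE dX = -theta X dt + sigma dB admits the integrating factor exp(theta t): d(exp(theta t) X_t) = sigma exp(theta t) dB_t. Integrating from 0 to t gives X_t = x_0 * exp(-theta t) + sigma * int_0^t exp(-theta (t-s)) dB_s for any initial x_0. The Itô integral has variance (by the Itô isometry) sigma^2 * int_0^t exp(-2 theta (t - s)) ds = sigma^2 * (1 - exp(-2 theta t)) / (2 theta), independent of x_0.
With theta = 2/3, sigma = 7/4:
  Var(X_t) = (7/4)^2 * (1 - exp(-2*2/3 t)) / (2 * 2/3) = 147/64 - 147*exp(-4*t/3)/64.
As t -> infinity, exp(-2*2/3 t) -> 0, so the stationary variance is sigma^2 / (2 theta) = 147/64.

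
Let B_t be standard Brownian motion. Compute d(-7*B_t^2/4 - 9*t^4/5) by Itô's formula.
d(-7*B_t^2/4 - 9*t^4/5) = (-36*t^3/5 - 7/4) dt + (-7*B_t/2) dB_t

Itô's formula for f(t, x): d f(t, B_t) = (f_t + (1/2) f_xx) dt + f_x dB_t. Compute partials of f(t, x) = -9*t^4/5 - 7*x^2/4:
  f_t(t,x)  = -36*t^3/5
  f_x(t,x)  = -7*x/2
  f_xx(t,x) = -7/2
Assemble drift = f_t + (1/2) f_xx = -36*t^3/5 - 7/4 and diffusion = f_x = -7*x/2. Substituting x = B_t:
  d(-7*B_t^2/4 - 9*t^4/5) = (-36*t^3/5 - 7/4) dt + (-7*B_t/2) dB_t.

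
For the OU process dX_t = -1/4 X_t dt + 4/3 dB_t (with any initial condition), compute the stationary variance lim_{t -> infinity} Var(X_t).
lim Var(X_t) = 32/9

The OU SDE dX = -theta X dt + sigma dB admits the integrating factor exp(theta t): d(exp(theta t) X_t) = sigma exp(theta t) dB_t. Integrating from 0 to t gives X_t = x_0 * exp(-theta t) + sigma * int_0^t exp(-theta (t-s)) dB_s for any initial x_0. The Itô integral has variance (by the Itô isometry) sigma^2 * int_0^t exp(-2 theta (t - s)) ds = sigma^2 * (1 - exp(-2 theta t)) / (2 theta), independent of x_0.
With theta = 1/4, sigma = 4/3:
  Var(X_t) = (4/3)^2 * (1 - exp(-2*1/4 t)) / (2 * 1/4) = 32/9 - 32*exp(-t/2)/9.
As t -> infinity, exp(-2*1/4 t) -> 0, so the stationary variance is sigma^2 / (2 theta) = 32/9.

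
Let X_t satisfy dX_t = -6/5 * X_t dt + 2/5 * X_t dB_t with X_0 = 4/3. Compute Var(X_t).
Var(X_t) = (16*exp(4*t/25) - 16)*exp(-12*t/5)/9

For GBM dX = mu X dt + sigma X dB with X_0 = x_0, apply Itô to Y = log X: dY = (mu - sigma^2/2) dt + sigma dB, so Y_t = log(x_0) + (mu - sigma^2/2) t + sigma B_t and hence X_t = x_0 * exp((mu - sigma^2/2) t + sigma B_t).
With mu = -6/5, sigma = 2/5, x_0 = 4/3, this gives:
  X_t = 4/3 * exp((-32/25) * t + (2/5) * B_t).
Since sigma*B_t ~ Normal(0, sigma^2 t), E[exp(sigma*B_t)] = exp(sigma^2 t / 2); so E[X_t] = x_0 * exp((mu - sigma^2/2) t) * exp(sigma^2 t / 2) = x_0 * exp(mu t) = 4*exp(-6*t/5)/3.
Var(X_t) = E[X_t^2] - (E[X_t])^2 = x_0^2 * exp(2 mu t) * (exp(sigma^2 t) - 1) = (16*exp(4*t/25) - 16)*exp(-12*t/5)/9.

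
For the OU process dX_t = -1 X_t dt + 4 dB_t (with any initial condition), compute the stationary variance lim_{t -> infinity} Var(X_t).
lim Var(X_t) = 8

The OU SDE dX = -theta X dt + sigma dB admits the integrating factor exp(theta t): d(exp(theta t) X_t) = sigma exp(theta t) dB_t. Integrating from 0 to t gives X_t = x_0 * exp(-theta t) + sigma * int_0^t exp(-theta (t-s)) dB_s for any initial x_0. The Itô integral has variance (by the Itô isometry) sigma^2 * int_0^t exp(-2 theta (t - s)) ds = sigma^2 * (1 - exp(-2 theta t)) / (2 theta), independent of x_0.
With theta = 1, sigma = 4:
  Var(X_t) = (4)^2 * (1 - exp(-2*1 t)) / (2 * 1) = 8 - 8*exp(-2*t).
As t -> infinity, exp(-2*1 t) -> 0, so the stationary variance is sigma^2 / (2 theta) = 8.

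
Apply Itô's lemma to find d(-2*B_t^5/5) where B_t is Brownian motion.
d(-2*B_t^5/5) = (-4*B_t^3) dt + (-2*B_t^4) dB_t

Itô's formula for f(B_t) gives d f(B_t) = f'(B_t) dB_t + (1/2) f''(B_t) dt. Compute derivatives of f(x) = -2*x^5/5:
  f'(x)  = -2*x^4
  f''(x) = -8*x^3
Substitute x = B_t and multiply the f'' term by 1/2:
  drift     = (1/2) * (-8*x^3) evaluated at B_t = -4*B_t^3
  diffusion = (-2*x^4) evaluated at B_t = -2*B_t^4
Therefore d(-2*B_t^5/5) = (-4*B_t^3) dt + (-2*B_t^4) dB_t.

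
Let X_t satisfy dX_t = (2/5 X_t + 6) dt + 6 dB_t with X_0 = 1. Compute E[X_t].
E[X_t] = 16*exp(2*t/5) - 15

Taking expectations and using E[dB_t] = 0, the mean m(t) = E[X_t] satisfies the ODE m'(t) = a m(t) + b with m(0) = x_0. With a = 2/5, b = 6, x_0 = 1, the solution is
  m(t) = x_0 * exp(a t) + (b/a) * (exp(a t) - 1)
       = 1 * exp((2/5) t) + (6/(2/5)) * (exp((2/5) t) - 1)
       = 16*exp(2*t/5) - 15.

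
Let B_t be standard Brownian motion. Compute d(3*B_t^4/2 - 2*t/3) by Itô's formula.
d(3*B_t^4/2 - 2*t/3) = (9*B_t^2 - 2/3) dt + (6*B_t^3) dB_t

Itô's formula for f(t, x): d f(t, B_t) = (f_t + (1/2) f_xx) dt + f_x dB_t. Compute partials of f(t, x) = -2*t/3 + 3*x^4/2:
  f_t(t,x)  = -2/3
  f_x(t,x)  = 6*x^3
  f_xx(t,x) = 18*x^2
Assemble drift = f_t + (1/2) f_xx = 9*x^2 - 2/3 and diffusion = f_x = 6*x^3. Substituting x = B_t:
  d(3*B_t^4/2 - 2*t/3) = (9*B_t^2 - 2/3) dt + (6*B_t^3) dB_t.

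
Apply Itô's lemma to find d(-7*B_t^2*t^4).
d(-7*B_t^2*t^4) = (7*t^3*(-4*B_t^2 - t)) dt + (-14*B_t*t^4) dB_t

Itô's formula for f(t, x): d f(t, B_t) = (f_t + (1/2) f_xx) dt + f_x dB_t. Compute partials of f(t, x) = -7*t^4*x^2:
  f_t(t,x)  = -28*t^3*x^2
  f_x(t,x)  = -14*t^4*x
  f_xx(t,x) = -14*t^4
Assemble drift = f_t + (1/2) f_xx = 7*t^3*(-t - 4*x^2) and diffusion = f_x = -14*t^4*x. Substituting x = B_t:
  d(-7*B_t^2*t^4) = (7*t^3*(-4*B_t^2 - t)) dt + (-14*B_t*t^4) dB_t.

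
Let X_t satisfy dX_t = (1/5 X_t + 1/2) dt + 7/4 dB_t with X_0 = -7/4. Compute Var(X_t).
Var(X_t) = 245*exp(2*t/5)/32 - 245/32

The variance V(t) = Var(X_t) satisfies V'(t) = 2 a V(t) + c^2 with V(0) = 0 (drift coefficient is linear in X, diffusion is constant). With a = 1/5, c = 7/4, the solution is
  V(t) = (c^2 / (2 a)) * (exp(2 a t) - 1)
       = ((7/4)^2 / (2*(1/5))) * (exp((2/5) t) - 1)
       = 245*exp(2*t/5)/32 - 245/32.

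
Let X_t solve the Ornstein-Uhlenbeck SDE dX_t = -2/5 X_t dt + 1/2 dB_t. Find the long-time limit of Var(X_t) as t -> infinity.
lim Var(X_t) = 5/16

The OU SDE dX = -theta X dt + sigma dB admits the integrating factor exp(theta t): d(exp(theta t) X_t) = sigma exp(theta t) dB_t. Integrating from 0 to t gives X_t = x_0 * exp(-theta t) + sigma * int_0^t exp(-theta (t-s)) dB_s for any initial x_0. The Itô integral has variance (by the Itô isometry) sigma^2 * int_0^t exp(-2 theta (t - s)) ds = sigma^2 * (1 - exp(-2 theta t)) / (2 theta), independent of x_0.
With theta = 2/5, sigma = 1/2:
  Var(X_t) = (1/2)^2 * (1 - exp(-2*2/5 t)) / (2 * 2/5) = 5/16 - 5*exp(-4*t/5)/16.
As t -> infinity, exp(-2*2/5 t) -> 0, so the stationary variance is sigma^2 / (2 theta) = 5/16.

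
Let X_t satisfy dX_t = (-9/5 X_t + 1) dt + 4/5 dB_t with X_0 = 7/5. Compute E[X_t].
E[X_t] = 5/9 + 38*exp(-9*t/5)/45

Taking expectations and using E[dB_t] = 0, the mean m(t) = E[X_t] satisfies the ODE m'(t) = a m(t) + b with m(0) = x_0. With a = -9/5, b = 1, x_0 = 7/5, the solution is
  m(t) = x_0 * exp(a t) + (b/a) * (exp(a t) - 1)
       = (7/5) * exp((-9/5) t) + (1/(-9/5)) * (exp((-9/5) t) - 1)
       = 5/9 + 38*exp(-9*t/5)/45.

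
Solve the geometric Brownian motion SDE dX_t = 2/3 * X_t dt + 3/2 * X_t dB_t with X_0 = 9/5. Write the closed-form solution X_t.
X_t = 9/5 * exp((-11/24) * t + (3/2) * B_t)

For GBM dX = mu X dt + sigma X dB with X_0 = x_0, apply Itô to Y = log X: dY = (mu - sigma^2/2) dt + sigma dB, so Y_t = log(x_0) + (mu - sigma^2/2) t + sigma B_t and hence X_t = x_0 * exp((mu - sigma^2/2) t + sigma B_t).
With mu = 2/3, sigma = 3/2, x_0 = 9/5, this gives:
  X_t = 9/5 * exp((-11/24) * t + (3/2) * B_t).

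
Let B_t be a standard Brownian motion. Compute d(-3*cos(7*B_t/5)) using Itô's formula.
d(-3*cos(7*B_t/5)) = (147*cos(7*B_t/5)/50) dt + (21*sin(7*B_t/5)/5) dB_t

Itô's formula for f(B_t) gives d f(B_t) = f'(B_t) dB_t + (1/2) f''(B_t) dt. Compute derivatives of f(x) = -3*cos(7*x/5):
  f'(x)  = 21*sin(7*x/5)/5
  f''(x) = 147*cos(7*x/5)/25
Substitute x = B_t and multiply the f'' term by 1/2:
  drift     = (1/2) * (147*cos(7*x/5)/25) evaluated at B_t = 147*cos(7*B_t/5)/50
  diffusion = (21*sin(7*x/5)/5) evaluated at B_t = 21*sin(7*B_t/5)/5
Therefore d(-3*cos(7*B_t/5)) = (147*cos(7*B_t/5)/50) dt + (21*sin(7*B_t/5)/5) dB_t.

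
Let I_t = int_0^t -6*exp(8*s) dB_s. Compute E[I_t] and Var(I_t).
E[I_t] = 0; Var(I_t) = 9*exp(16*t)/4 - 9/4

The Itô integral of a deterministic integrand f(s) has mean 0 because each increment f(s) * (B_{s+ds} - B_s) has mean 0. By the Itô isometry:
  Var( int_0^t f(s) dB_s ) = E[ (int_0^t f(s) dB_s)^2 ] = int_0^t f(s)^2 ds.
Here f(s) = -6*exp(8*s), so f(s)^2 = 36*exp(16*s). Integrate:
  int_0^t (36*exp(16*s)) ds = 9*exp(16*t)/4 - 9/4.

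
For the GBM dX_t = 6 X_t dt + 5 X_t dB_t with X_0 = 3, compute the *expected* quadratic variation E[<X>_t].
E[<X>_t] = 225*exp(37*t)/37 - 225/37

<X>_t = int_0^t (5 * X_s)^2 ds. Taking expectation inside the integral: E[<X>_t] = 5^2 * int_0^t E[X_s^2] ds. For GBM, E[X_s^2] = x_0^2 * exp((2 mu + sigma^2) s). Integrating:
  E[<X>_t] = 5^2 * 3^2 * (exp((2*6 + 5^2) t) - 1) / (2*6 + 5^2)
           = 5^2 * 3^2 * (exp(37 t) - 1) / 37 = 225*exp(37*t)/37 - 225/37.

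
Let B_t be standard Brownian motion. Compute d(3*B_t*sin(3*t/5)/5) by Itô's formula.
d(3*B_t*sin(3*t/5)/5) = (9*B_t*cos(3*t/5)/25) dt + (3*sin(3*t/5)/5) dB_t

Itô's formula for f(t, x): d f(t, B_t) = (f_t + (1/2) f_xx) dt + f_x dB_t. Compute partials of f(t, x) = 3*x*sin(3*t/5)/5:
  f_t(t,x)  = 9*x*cos(3*t/5)/25
  f_x(t,x)  = 3*sin(3*t/5)/5
  f_xx(t,x) = 0
Assemble drift = f_t + (1/2) f_xx = 9*x*cos(3*t/5)/25 and diffusion = f_x = 3*sin(3*t/5)/5. Substituting x = B_t:
  d(3*B_t*sin(3*t/5)/5) = (9*B_t*cos(3*t/5)/25) dt + (3*sin(3*t/5)/5) dB_t.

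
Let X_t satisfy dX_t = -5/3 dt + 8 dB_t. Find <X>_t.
<X>_t = 64*t

For an Itô process dX_t = a(t) dt + b(t) dB_t, the quadratic variation is <X>_t = int_0^t b(s)^2 ds (the drift term does not contribute). Here b(s) = 8, so
  b(s)^2 = 64.
Integrating from 0 to t:
  <X>_t = int_0^t (64) ds = 64*t.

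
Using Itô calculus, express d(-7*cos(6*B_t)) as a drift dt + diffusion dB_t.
d(-7*cos(6*B_t)) = (126*cos(6*B_t)) dt + (42*sin(6*B_t)) dB_t

Itô's formula for f(B_t) gives d f(B_t) = f'(B_t) dB_t + (1/2) f''(B_t) dt. Compute derivatives of f(x) = -7*cos(6*x):
  f'(x)  = 42*sin(6*x)
  f''(x) = 252*cos(6*x)
Substitute x = B_t and multiply the f'' term by 1/2:
  drift     = (1/2) * (252*cos(6*x)) evaluated at B_t = 126*cos(6*B_t)
  diffusion = (42*sin(6*x)) evaluated at B_t = 42*sin(6*B_t)
Therefore d(-7*cos(6*B_t)) = (126*cos(6*B_t)) dt + (42*sin(6*B_t)) dB_t.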